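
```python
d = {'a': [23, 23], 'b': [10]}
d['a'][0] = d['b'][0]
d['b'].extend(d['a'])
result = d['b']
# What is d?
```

After line 1: d = {'a': [23, 23], 'b': [10]}
After line 2 (a[0] = b[0] = 10): d = {'a': [10, 23], 'b': [10]}
After line 3 (b.extend(a) appends [10, 23]): d = {'a': [10, 23], 'b': [10, 10, 23]}
After line 4: result = d['b'] = [10, 10, 23]

{'a': [10, 23], 'b': [10, 10, 23]}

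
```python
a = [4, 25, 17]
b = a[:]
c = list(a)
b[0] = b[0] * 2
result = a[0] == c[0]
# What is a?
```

After line 1: a = [4, 25, 17]
After line 2 (b = a[:], copy): a = [4, 25, 17], b = [4, 25, 17]
After line 3 (c = list(a) is a copy, new object): c = [4, 25, 17]
After line 4 (b[0] = 4 * 2 = 8; only b mutates (copy)): a = [4, 25, 17], b = [8, 25, 17], c = [4, 25, 17]
After line 5 (a[0] = 4, c[0] = 4; result = True)

[4, 25, 17]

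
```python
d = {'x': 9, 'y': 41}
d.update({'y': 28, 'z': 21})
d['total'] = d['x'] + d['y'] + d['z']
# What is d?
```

After line 1: d = {'x': 9, 'y': 41}
After line 2 (y overwritten, z added): d = {'x': 9, 'y': 28, 'z': 21}
After line 3 (total = 9 + 28 + 21 = 58): d = {'x': 9, 'y': 28, 'z': 21, 'total': 58}

{'x': 9, 'y': 28, 'z': 21, 'total': 58}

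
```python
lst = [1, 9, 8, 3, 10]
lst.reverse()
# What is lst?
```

[10, 3, 8, 9, 1]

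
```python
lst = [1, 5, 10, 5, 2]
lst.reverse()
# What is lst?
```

[2, 5, 10, 5, 1]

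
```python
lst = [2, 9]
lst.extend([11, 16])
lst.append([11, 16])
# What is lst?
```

After line 1: lst = [2, 9]
After line 2 (extend unpacks [11, 16]): lst = [2, 9, 11, 16]
After line 3 (append adds [11, 16] as single element): lst = [2, 9, 11, 16, [11, 16]]

[2, 9, 11, 16, [11, 16]]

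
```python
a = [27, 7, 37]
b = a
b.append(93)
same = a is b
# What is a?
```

After line 1: a = [27, 7, 37]
After line 2 (b = a is an alias, same object): a = [27, 7, 37], b = [27, 7, 37]
After line 3 (b.append mutates the shared list): a = [27, 7, 37, 93], b = [27, 7, 37, 93]
After line 4 (same = a is b; same object -> True): same = True

[27, 7, 37, 93]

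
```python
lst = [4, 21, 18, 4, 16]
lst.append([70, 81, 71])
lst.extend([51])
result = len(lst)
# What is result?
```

After line 1: lst = [4, 21, 18, 4, 16]
After line 2 (append adds [70, 81, 71] as single element): lst = [4, 21, 18, 4, 16, [70, 81, 71]]
After line 3 (extend unpacks [51], adds 51): lst = [4, 21, 18, 4, 16, [70, 81, 71], 51]
After line 4: result = len(lst) = 7

7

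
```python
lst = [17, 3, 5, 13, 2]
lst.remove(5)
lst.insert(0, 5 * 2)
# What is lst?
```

After line 1: lst = [17, 3, 5, 13, 2]
After line 2 (remove first 5): lst = [17, 3, 13, 2]
After line 3 (insert 10 at index 0): lst = [10, 17, 3, 13, 2]

[10, 17, 3, 13, 2]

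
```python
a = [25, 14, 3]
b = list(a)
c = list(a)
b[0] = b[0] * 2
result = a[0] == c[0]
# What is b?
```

After line 1: a = [25, 14, 3]
After line 2 (b = list(a), copy): a = [25, 14, 3], b = [25, 14, 3]
After line 3 (c = list(a) is a copy, new object): c = [25, 14, 3]
After line 4 (b[0] = 25 * 2 = 50; only b mutates (copy)): a = [25, 14, 3], b = [50, 14, 3], c = [25, 14, 3]
After line 5 (a[0] = 25, c[0] = 25; result = True)

[50, 14, 3]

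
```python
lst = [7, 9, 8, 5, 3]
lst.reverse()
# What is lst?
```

[3, 5, 8, 9, 7]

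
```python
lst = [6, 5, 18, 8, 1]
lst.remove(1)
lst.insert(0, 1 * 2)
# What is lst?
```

After line 1: lst = [6, 5, 18, 8, 1]
After line 2 (remove first 1): lst = [6, 5, 18, 8]
After line 3 (insert 2 at index 0): lst = [2, 6, 5, 18, 8]

[2, 6, 5, 18, 8]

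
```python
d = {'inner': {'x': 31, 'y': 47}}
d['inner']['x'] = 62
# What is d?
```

After line 1: d = {'inner': {'x': 31, 'y': 47}}
After line 2 (inner x overwritten): d = {'inner': {'x': 62, 'y': 47}}

{'inner': {'x': 62, 'y': 47}}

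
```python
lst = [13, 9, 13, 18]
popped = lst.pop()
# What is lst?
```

[13, 9, 13]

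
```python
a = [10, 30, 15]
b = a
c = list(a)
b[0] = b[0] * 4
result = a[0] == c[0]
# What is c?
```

After line 1: a = [10, 30, 15]
After line 2 (b = a, alias): a = [10, 30, 15], b = [10, 30, 15]
After line 3 (c = list(a) is a copy, new object): c = [10, 30, 15]
After line 4 (b[0] = 10 * 4 = 40; mutates shared a/b): a = b = [40, 30, 15], c = [10, 30, 15]
After line 5 (a[0] = 40, c[0] = 10; result = False)

[10, 30, 15]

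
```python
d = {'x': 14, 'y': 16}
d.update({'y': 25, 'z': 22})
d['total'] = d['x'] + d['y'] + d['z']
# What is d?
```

After line 1: d = {'x': 14, 'y': 16}
After line 2 (y overwritten, z added): d = {'x': 14, 'y': 25, 'z': 22}
After line 3 (total = 14 + 25 + 22 = 61): d = {'x': 14, 'y': 25, 'z': 22, 'total': 61}

{'x': 14, 'y': 25, 'z': 22, 'total': 61}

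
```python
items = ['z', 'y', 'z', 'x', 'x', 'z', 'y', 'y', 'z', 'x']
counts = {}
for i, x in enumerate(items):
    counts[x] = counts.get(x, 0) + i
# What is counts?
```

Initial: counts = {}, items = ['z', 'y', 'z', 'x', 'x', 'z', 'y', 'y', 'z', 'x']
i=0, x='z': counts = {'z': 0}
i=1, x='y': counts = {'z': 0, 'y': 1}
i=2, x='z': counts = {'z': 2, 'y': 1}
i=3, x='x': counts = {'z': 2, 'y': 1, 'x': 3}
i=4, x='x': counts = {'z': 2, 'y': 1, 'x': 7}
i=5, x='z': counts = {'z': 7, 'y': 1, 'x': 7}
i=6, x='y': counts = {'z': 7, 'y': 7, 'x': 7}
i=7, x='y': counts = {'z': 7, 'y': 14, 'x': 7}
i=8, x='z': counts = {'z': 15, 'y': 14, 'x': 7}
i=9, x='x': counts = {'z': 15, 'y': 14, 'x': 16}

{'z': 15, 'y': 14, 'x': 16}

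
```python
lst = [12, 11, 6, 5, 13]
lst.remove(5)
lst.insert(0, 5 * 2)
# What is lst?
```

After line 1: lst = [12, 11, 6, 5, 13]
After line 2 (remove first 5): lst = [12, 11, 6, 13]
After line 3 (insert 10 at index 0): lst = [10, 12, 11, 6, 13]

[10, 12, 11, 6, 13]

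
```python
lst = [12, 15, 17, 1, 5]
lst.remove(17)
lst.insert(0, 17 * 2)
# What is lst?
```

After line 1: lst = [12, 15, 17, 1, 5]
After line 2 (remove first 17): lst = [12, 15, 1, 5]
After line 3 (insert 34 at index 0): lst = [34, 12, 15, 1, 5]

[34, 12, 15, 1, 5]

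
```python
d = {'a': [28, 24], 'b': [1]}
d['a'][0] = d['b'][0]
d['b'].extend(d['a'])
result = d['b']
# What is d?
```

After line 1: d = {'a': [28, 24], 'b': [1]}
After line 2 (a[0] = b[0] = 1): d = {'a': [1, 24], 'b': [1]}
After line 3 (b.extend(a) appends [1, 24]): d = {'a': [1, 24], 'b': [1, 1, 24]}
After line 4: result = d['b'] = [1, 1, 24]

{'a': [1, 24], 'b': [1, 1, 24]}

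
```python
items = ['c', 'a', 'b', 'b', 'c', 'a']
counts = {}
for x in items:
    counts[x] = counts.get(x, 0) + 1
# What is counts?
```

Initial: counts = {}, items = ['c', 'a', 'b', 'b', 'c', 'a']
See 'c': counts = {'c': 1}
See 'a': counts = {'c': 1, 'a': 1}
See 'b': counts = {'c': 1, 'a': 1, 'b': 1}
See 'b': counts = {'c': 1, 'a': 1, 'b': 2}
See 'c': counts = {'c': 2, 'a': 1, 'b': 2}
See 'a': counts = {'c': 2, 'a': 2, 'b': 2}

{'c': 2, 'a': 2, 'b': 2}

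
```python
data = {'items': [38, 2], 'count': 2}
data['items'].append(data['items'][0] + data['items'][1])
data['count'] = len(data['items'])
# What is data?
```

After line 1: data = {'items': [38, 2], 'count': 2}
After line 2 (append 38 + 2 = 40): data = {'items': [38, 2, 40], 'count': 2}
After line 3 (count = len(items) = 3): data = {'items': [38, 2, 40], 'count': 3}

{'items': [38, 2, 40], 'count': 3}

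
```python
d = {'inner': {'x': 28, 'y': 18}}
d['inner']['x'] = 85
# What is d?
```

After line 1: d = {'inner': {'x': 28, 'y': 18}}
After line 2 (inner x overwritten): d = {'inner': {'x': 85, 'y': 18}}

{'inner': {'x': 85, 'y': 18}}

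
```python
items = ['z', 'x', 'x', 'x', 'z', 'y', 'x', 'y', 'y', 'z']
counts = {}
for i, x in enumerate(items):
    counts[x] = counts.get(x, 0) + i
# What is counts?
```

Initial: counts = {}, items = ['z', 'x', 'x', 'x', 'z', 'y', 'x', 'y', 'y', 'z']
i=0, x='z': counts = {'z': 0}
i=1, x='x': counts = {'z': 0, 'x': 1}
i=2, x='x': counts = {'z': 0, 'x': 3}
i=3, x='x': counts = {'z': 0, 'x': 6}
i=4, x='z': counts = {'z': 4, 'x': 6}
i=5, x='y': counts = {'z': 4, 'x': 6, 'y': 5}
i=6, x='x': counts = {'z': 4, 'x': 12, 'y': 5}
i=7, x='y': counts = {'z': 4, 'x': 12, 'y': 12}
i=8, x='y': counts = {'z': 4, 'x': 12, 'y': 20}
i=9, x='z': counts = {'z': 13, 'x': 12, 'y': 20}

{'z': 13, 'x': 12, 'y': 20}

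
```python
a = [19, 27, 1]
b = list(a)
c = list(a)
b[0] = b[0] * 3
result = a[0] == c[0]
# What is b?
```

After line 1: a = [19, 27, 1]
After line 2 (b = list(a), copy): a = [19, 27, 1], b = [19, 27, 1]
After line 3 (c = list(a) is a copy, new object): c = [19, 27, 1]
After line 4 (b[0] = 19 * 3 = 57; only b mutates (copy)): a = [19, 27, 1], b = [57, 27, 1], c = [19, 27, 1]
After line 5 (a[0] = 19, c[0] = 19; result = True)

[57, 27, 1]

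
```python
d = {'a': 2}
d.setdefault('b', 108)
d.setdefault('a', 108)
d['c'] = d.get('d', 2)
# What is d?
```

After line 1: d = {'a': 2}
After line 2 (setdefault adds 'b'=108): d = {'a': 2, 'b': 108}
After line 3 (setdefault 'a' no-op, already exists): d = {'a': 2, 'b': 108}
After line 4 (get('d', 2) returns default since 'd' not in d): d = {'a': 2, 'b': 108, 'c': 2}

{'a': 2, 'b': 108, 'c': 2}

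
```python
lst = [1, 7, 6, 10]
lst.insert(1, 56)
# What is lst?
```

[1, 56, 7, 6, 10]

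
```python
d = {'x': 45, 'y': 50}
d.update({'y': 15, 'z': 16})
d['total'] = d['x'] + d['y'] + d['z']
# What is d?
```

After line 1: d = {'x': 45, 'y': 50}
After line 2 (y overwritten, z added): d = {'x': 45, 'y': 15, 'z': 16}
After line 3 (total = 45 + 15 + 16 = 76): d = {'x': 45, 'y': 15, 'z': 16, 'total': 76}

{'x': 45, 'y': 15, 'z': 16, 'total': 76}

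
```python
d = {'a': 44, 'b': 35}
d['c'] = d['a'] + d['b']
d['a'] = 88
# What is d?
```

After line 1: d = {'a': 44, 'b': 35}
After line 2 (d['c'] = 44 + 35): d = {'a': 44, 'b': 35, 'c': 79}
After line 3: d = {'a': 88, 'b': 35, 'c': 79}

{'a': 88, 'b': 35, 'c': 79}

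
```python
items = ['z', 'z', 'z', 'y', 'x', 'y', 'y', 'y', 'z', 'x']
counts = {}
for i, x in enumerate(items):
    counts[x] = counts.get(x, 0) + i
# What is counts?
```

Initial: counts = {}, items = ['z', 'z', 'z', 'y', 'x', 'y', 'y', 'y', 'z', 'x']
i=0, x='z': counts = {'z': 0}
i=1, x='z': counts = {'z': 1}
i=2, x='z': counts = {'z': 3}
i=3, x='y': counts = {'z': 3, 'y': 3}
i=4, x='x': counts = {'z': 3, 'y': 3, 'x': 4}
i=5, x='y': counts = {'z': 3, 'y': 8, 'x': 4}
i=6, x='y': counts = {'z': 3, 'y': 14, 'x': 4}
i=7, x='y': counts = {'z': 3, 'y': 21, 'x': 4}
i=8, x='z': counts = {'z': 11, 'y': 21, 'x': 4}
i=9, x='x': counts = {'z': 11, 'y': 21, 'x': 13}

{'z': 11, 'y': 21, 'x': 13}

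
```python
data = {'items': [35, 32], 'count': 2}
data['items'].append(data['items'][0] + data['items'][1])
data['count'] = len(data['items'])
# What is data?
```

After line 1: data = {'items': [35, 32], 'count': 2}
After line 2 (append 35 + 32 = 67): data = {'items': [35, 32, 67], 'count': 2}
After line 3 (count = len(items) = 3): data = {'items': [35, 32, 67], 'count': 3}

{'items': [35, 32, 67], 'count': 3}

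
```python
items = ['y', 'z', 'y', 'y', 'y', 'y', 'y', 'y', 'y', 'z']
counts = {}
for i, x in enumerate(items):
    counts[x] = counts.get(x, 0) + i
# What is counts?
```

Initial: counts = {}, items = ['y', 'z', 'y', 'y', 'y', 'y', 'y', 'y', 'y', 'z']
i=0, x='y': counts = {'y': 0}
i=1, x='z': counts = {'y': 0, 'z': 1}
i=2, x='y': counts = {'y': 2, 'z': 1}
i=3, x='y': counts = {'y': 5, 'z': 1}
i=4, x='y': counts = {'y': 9, 'z': 1}
i=5, x='y': counts = {'y': 14, 'z': 1}
i=6, x='y': counts = {'y': 20, 'z': 1}
i=7, x='y': counts = {'y': 27, 'z': 1}
i=8, x='y': counts = {'y': 35, 'z': 1}
i=9, x='z': counts = {'y': 35, 'z': 10}

{'y': 35, 'z': 10}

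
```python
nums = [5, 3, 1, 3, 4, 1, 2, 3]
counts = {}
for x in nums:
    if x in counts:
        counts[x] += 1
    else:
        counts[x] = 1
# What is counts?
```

Initial: counts = {}, nums = [5, 3, 1, 3, 4, 1, 2, 3]
See 5: counts = {5: 1}
See 3: counts = {5: 1, 3: 1}
See 1: counts = {5: 1, 3: 1, 1: 1}
See 3: counts = {5: 1, 3: 2, 1: 1}
See 4: counts = {5: 1, 3: 2, 1: 1, 4: 1}
See 1: counts = {5: 1, 3: 2, 1: 2, 4: 1}
See 2: counts = {5: 1, 3: 2, 1: 2, 4: 1, 2: 1}
See 3: counts = {5: 1, 3: 3, 1: 2, 4: 1, 2: 1}

{5: 1, 3: 3, 1: 2, 4: 1, 2: 1}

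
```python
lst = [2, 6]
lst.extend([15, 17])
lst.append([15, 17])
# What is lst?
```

After line 1: lst = [2, 6]
After line 2 (extend unpacks [15, 17]): lst = [2, 6, 15, 17]
After line 3 (append adds [15, 17] as single element): lst = [2, 6, 15, 17, [15, 17]]

[2, 6, 15, 17, [15, 17]]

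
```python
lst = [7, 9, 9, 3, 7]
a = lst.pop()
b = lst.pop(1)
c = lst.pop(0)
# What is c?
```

After line 1: lst = [7, 9, 9, 3, 7]
After line 2 (pop() -> a = 7): lst = [7, 9, 9, 3]
After line 3 (pop(1) -> b = 9): lst = [7, 9, 3]
After line 4 (pop(0) -> c = 7): lst = [9, 3]

7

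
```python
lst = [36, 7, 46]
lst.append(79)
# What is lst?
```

[36, 7, 46, 79]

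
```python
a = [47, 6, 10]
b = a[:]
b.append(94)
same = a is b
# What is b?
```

After line 1: a = [47, 6, 10]
After line 2 (b = a[:] is a shallow copy, new object): a = [47, 6, 10], b = [47, 6, 10]
After line 3 (append only mutates b): a = [47, 6, 10], b = [47, 6, 10, 94]
After line 4 (same = a is b; different objects -> False): same = False

[47, 6, 10, 94]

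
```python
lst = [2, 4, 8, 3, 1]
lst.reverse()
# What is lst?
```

[1, 3, 8, 4, 2]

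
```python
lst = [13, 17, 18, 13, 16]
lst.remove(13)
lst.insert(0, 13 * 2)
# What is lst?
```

After line 1: lst = [13, 17, 18, 13, 16]
After line 2 (remove first 13): lst = [17, 18, 13, 16]
After line 3 (insert 26 at index 0): lst = [26, 17, 18, 13, 16]

[26, 17, 18, 13, 16]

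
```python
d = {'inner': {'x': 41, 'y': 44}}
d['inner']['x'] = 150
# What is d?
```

After line 1: d = {'inner': {'x': 41, 'y': 44}}
After line 2 (inner x overwritten): d = {'inner': {'x': 150, 'y': 44}}

{'inner': {'x': 150, 'y': 44}}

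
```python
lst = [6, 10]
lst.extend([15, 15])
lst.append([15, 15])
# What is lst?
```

After line 1: lst = [6, 10]
After line 2 (extend unpacks [15, 15]): lst = [6, 10, 15, 15]
After line 3 (append adds [15, 15] as single element): lst = [6, 10, 15, 15, [15, 15]]

[6, 10, 15, 15, [15, 15]]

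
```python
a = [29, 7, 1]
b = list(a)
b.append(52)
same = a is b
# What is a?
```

After line 1: a = [29, 7, 1]
After line 2 (b = list(a) is a shallow copy, new object): a = [29, 7, 1], b = [29, 7, 1]
After line 3 (append only mutates b): a = [29, 7, 1], b = [29, 7, 1, 52]
After line 4 (same = a is b; different objects -> False): same = False

[29, 7, 1]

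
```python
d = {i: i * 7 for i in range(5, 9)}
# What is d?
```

{5: 35, 6: 42, 7: 49, 8: 56}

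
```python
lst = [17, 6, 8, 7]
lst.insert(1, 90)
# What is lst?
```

[17, 90, 6, 8, 7]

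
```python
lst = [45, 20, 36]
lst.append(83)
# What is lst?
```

[45, 20, 36, 83]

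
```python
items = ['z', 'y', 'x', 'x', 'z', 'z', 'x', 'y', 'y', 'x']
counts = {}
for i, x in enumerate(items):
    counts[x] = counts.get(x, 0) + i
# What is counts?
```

Initial: counts = {}, items = ['z', 'y', 'x', 'x', 'z', 'z', 'x', 'y', 'y', 'x']
i=0, x='z': counts = {'z': 0}
i=1, x='y': counts = {'z': 0, 'y': 1}
i=2, x='x': counts = {'z': 0, 'y': 1, 'x': 2}
i=3, x='x': counts = {'z': 0, 'y': 1, 'x': 5}
i=4, x='z': counts = {'z': 4, 'y': 1, 'x': 5}
i=5, x='z': counts = {'z': 9, 'y': 1, 'x': 5}
i=6, x='x': counts = {'z': 9, 'y': 1, 'x': 11}
i=7, x='y': counts = {'z': 9, 'y': 8, 'x': 11}
i=8, x='y': counts = {'z': 9, 'y': 16, 'x': 11}
i=9, x='x': counts = {'z': 9, 'y': 16, 'x': 20}

{'z': 9, 'y': 16, 'x': 20}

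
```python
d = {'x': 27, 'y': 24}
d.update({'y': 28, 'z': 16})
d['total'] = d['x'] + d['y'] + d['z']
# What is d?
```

After line 1: d = {'x': 27, 'y': 24}
After line 2 (y overwritten, z added): d = {'x': 27, 'y': 28, 'z': 16}
After line 3 (total = 27 + 28 + 16 = 71): d = {'x': 27, 'y': 28, 'z': 16, 'total': 71}

{'x': 27, 'y': 28, 'z': 16, 'total': 71}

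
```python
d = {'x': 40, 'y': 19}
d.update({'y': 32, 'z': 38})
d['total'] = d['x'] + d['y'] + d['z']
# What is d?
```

After line 1: d = {'x': 40, 'y': 19}
After line 2 (y overwritten, z added): d = {'x': 40, 'y': 32, 'z': 38}
After line 3 (total = 40 + 32 + 38 = 110): d = {'x': 40, 'y': 32, 'z': 38, 'total': 110}

{'x': 40, 'y': 32, 'z': 38, 'total': 110}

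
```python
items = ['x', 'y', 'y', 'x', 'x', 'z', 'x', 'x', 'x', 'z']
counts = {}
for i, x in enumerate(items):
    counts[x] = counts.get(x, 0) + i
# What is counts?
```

Initial: counts = {}, items = ['x', 'y', 'y', 'x', 'x', 'z', 'x', 'x', 'x', 'z']
i=0, x='x': counts = {'x': 0}
i=1, x='y': counts = {'x': 0, 'y': 1}
i=2, x='y': counts = {'x': 0, 'y': 3}
i=3, x='x': counts = {'x': 3, 'y': 3}
i=4, x='x': counts = {'x': 7, 'y': 3}
i=5, x='z': counts = {'x': 7, 'y': 3, 'z': 5}
i=6, x='x': counts = {'x': 13, 'y': 3, 'z': 5}
i=7, x='x': counts = {'x': 20, 'y': 3, 'z': 5}
i=8, x='x': counts = {'x': 28, 'y': 3, 'z': 5}
i=9, x='z': counts = {'x': 28, 'y': 3, 'z': 14}

{'x': 28, 'y': 3, 'z': 14}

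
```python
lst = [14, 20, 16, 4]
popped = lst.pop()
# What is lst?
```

[14, 20, 16]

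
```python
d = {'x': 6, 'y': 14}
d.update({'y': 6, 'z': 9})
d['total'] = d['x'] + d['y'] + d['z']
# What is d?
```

After line 1: d = {'x': 6, 'y': 14}
After line 2 (y overwritten, z added): d = {'x': 6, 'y': 6, 'z': 9}
After line 3 (total = 6 + 6 + 9 = 21): d = {'x': 6, 'y': 6, 'z': 9, 'total': 21}

{'x': 6, 'y': 6, 'z': 9, 'total': 21}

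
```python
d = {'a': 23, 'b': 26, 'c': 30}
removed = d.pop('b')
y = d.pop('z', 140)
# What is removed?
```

After line 1: d = {'a': 23, 'b': 26, 'c': 30}
After line 2 (pop 'b' returns 26): d = {'a': 23, 'c': 30}, removed = 26
After line 3 (pop 'z' missing, returns default 140): d = {'a': 23, 'c': 30}, y = 140

26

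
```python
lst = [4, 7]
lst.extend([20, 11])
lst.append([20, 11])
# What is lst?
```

After line 1: lst = [4, 7]
After line 2 (extend unpacks [20, 11]): lst = [4, 7, 20, 11]
After line 3 (append adds [20, 11] as single element): lst = [4, 7, 20, 11, [20, 11]]

[4, 7, 20, 11, [20, 11]]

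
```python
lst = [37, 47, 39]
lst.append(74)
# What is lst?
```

[37, 47, 39, 74]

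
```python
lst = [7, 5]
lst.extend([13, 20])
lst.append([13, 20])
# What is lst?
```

After line 1: lst = [7, 5]
After line 2 (extend unpacks [13, 20]): lst = [7, 5, 13, 20]
After line 3 (append adds [13, 20] as single element): lst = [7, 5, 13, 20, [13, 20]]

[7, 5, 13, 20, [13, 20]]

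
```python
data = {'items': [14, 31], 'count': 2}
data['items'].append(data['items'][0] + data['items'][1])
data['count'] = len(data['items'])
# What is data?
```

After line 1: data = {'items': [14, 31], 'count': 2}
After line 2 (append 14 + 31 = 45): data = {'items': [14, 31, 45], 'count': 2}
After line 3 (count = len(items) = 3): data = {'items': [14, 31, 45], 'count': 3}

{'items': [14, 31, 45], 'count': 3}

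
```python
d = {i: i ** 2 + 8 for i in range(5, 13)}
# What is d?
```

{5: 33, 6: 44, 7: 57, 8: 72, 9: 89, 10: 108, 11: 129, 12: 152}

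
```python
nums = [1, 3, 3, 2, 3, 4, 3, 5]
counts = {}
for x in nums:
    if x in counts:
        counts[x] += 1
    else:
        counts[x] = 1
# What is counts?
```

Initial: counts = {}, nums = [1, 3, 3, 2, 3, 4, 3, 5]
See 1: counts = {1: 1}
See 3: counts = {1: 1, 3: 1}
See 3: counts = {1: 1, 3: 2}
See 2: counts = {1: 1, 3: 2, 2: 1}
See 3: counts = {1: 1, 3: 3, 2: 1}
See 4: counts = {1: 1, 3: 3, 2: 1, 4: 1}
See 3: counts = {1: 1, 3: 4, 2: 1, 4: 1}
See 5: counts = {1: 1, 3: 4, 2: 1, 4: 1, 5: 1}

{1: 1, 3: 4, 2: 1, 4: 1, 5: 1}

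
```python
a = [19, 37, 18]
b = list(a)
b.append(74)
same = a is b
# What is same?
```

After line 1: a = [19, 37, 18]
After line 2 (b = list(a) is a shallow copy, new object): a = [19, 37, 18], b = [19, 37, 18]
After line 3 (append only mutates b): a = [19, 37, 18], b = [19, 37, 18, 74]
After line 4 (same = a is b; different objects -> False): same = False

False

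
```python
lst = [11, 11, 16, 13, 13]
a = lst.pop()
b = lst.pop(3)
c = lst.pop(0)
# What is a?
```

After line 1: lst = [11, 11, 16, 13, 13]
After line 2 (pop() -> a = 13): lst = [11, 11, 16, 13]
After line 3 (pop(3) -> b = 13): lst = [11, 11, 16]
After line 4 (pop(0) -> c = 11): lst = [11, 16]

13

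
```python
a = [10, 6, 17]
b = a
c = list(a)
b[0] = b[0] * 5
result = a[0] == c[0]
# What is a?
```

After line 1: a = [10, 6, 17]
After line 2 (b = a, alias): a = [10, 6, 17], b = [10, 6, 17]
After line 3 (c = list(a) is a copy, new object): c = [10, 6, 17]
After line 4 (b[0] = 10 * 5 = 50; mutates shared a/b): a = b = [50, 6, 17], c = [10, 6, 17]
After line 5 (a[0] = 50, c[0] = 10; result = False)

[50, 6, 17]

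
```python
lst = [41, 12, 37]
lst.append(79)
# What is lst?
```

[41, 12, 37, 79]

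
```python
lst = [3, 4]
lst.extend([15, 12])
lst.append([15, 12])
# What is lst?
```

After line 1: lst = [3, 4]
After line 2 (extend unpacks [15, 12]): lst = [3, 4, 15, 12]
After line 3 (append adds [15, 12] as single element): lst = [3, 4, 15, 12, [15, 12]]

[3, 4, 15, 12, [15, 12]]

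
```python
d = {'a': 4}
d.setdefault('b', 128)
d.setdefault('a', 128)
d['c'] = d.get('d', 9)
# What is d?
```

After line 1: d = {'a': 4}
After line 2 (setdefault adds 'b'=128): d = {'a': 4, 'b': 128}
After line 3 (setdefault 'a' no-op, already exists): d = {'a': 4, 'b': 128}
After line 4 (get('d', 9) returns default since 'd' not in d): d = {'a': 4, 'b': 128, 'c': 9}

{'a': 4, 'b': 128, 'c': 9}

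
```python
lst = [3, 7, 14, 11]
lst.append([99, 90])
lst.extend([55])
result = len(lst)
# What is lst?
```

After line 1: lst = [3, 7, 14, 11]
After line 2 (append adds [99, 90] as single element): lst = [3, 7, 14, 11, [99, 90]]
After line 3 (extend unpacks [55], adds 55): lst = [3, 7, 14, 11, [99, 90], 55]
After line 4: result = len(lst) = 6

[3, 7, 14, 11, [99, 90], 55]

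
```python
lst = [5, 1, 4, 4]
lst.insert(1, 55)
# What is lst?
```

[5, 55, 1, 4, 4]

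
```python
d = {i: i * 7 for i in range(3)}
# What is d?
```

{0: 0, 1: 7, 2: 14}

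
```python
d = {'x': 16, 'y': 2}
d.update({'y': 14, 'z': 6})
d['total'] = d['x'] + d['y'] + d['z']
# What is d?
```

After line 1: d = {'x': 16, 'y': 2}
After line 2 (y overwritten, z added): d = {'x': 16, 'y': 14, 'z': 6}
After line 3 (total = 16 + 14 + 6 = 36): d = {'x': 16, 'y': 14, 'z': 6, 'total': 36}

{'x': 16, 'y': 14, 'z': 6, 'total': 36}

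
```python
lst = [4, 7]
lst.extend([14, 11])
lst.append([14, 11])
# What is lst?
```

After line 1: lst = [4, 7]
After line 2 (extend unpacks [14, 11]): lst = [4, 7, 14, 11]
After line 3 (append adds [14, 11] as single element): lst = [4, 7, 14, 11, [14, 11]]

[4, 7, 14, 11, [14, 11]]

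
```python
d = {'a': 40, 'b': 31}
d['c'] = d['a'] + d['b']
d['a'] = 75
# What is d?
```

After line 1: d = {'a': 40, 'b': 31}
After line 2 (d['c'] = 40 + 31): d = {'a': 40, 'b': 31, 'c': 71}
After line 3: d = {'a': 75, 'b': 31, 'c': 71}

{'a': 75, 'b': 31, 'c': 71}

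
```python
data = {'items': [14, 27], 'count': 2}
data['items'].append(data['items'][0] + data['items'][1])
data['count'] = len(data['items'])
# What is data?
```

After line 1: data = {'items': [14, 27], 'count': 2}
After line 2 (append 14 + 27 = 41): data = {'items': [14, 27, 41], 'count': 2}
After line 3 (count = len(items) = 3): data = {'items': [14, 27, 41], 'count': 3}

{'items': [14, 27, 41], 'count': 3}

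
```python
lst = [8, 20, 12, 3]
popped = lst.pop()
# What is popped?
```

3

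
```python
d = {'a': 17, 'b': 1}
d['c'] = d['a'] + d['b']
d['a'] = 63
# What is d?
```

After line 1: d = {'a': 17, 'b': 1}
After line 2 (d['c'] = 17 + 1): d = {'a': 17, 'b': 1, 'c': 18}
After line 3: d = {'a': 63, 'b': 1, 'c': 18}

{'a': 63, 'b': 1, 'c': 18}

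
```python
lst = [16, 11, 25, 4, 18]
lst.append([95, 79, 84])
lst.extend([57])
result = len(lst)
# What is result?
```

After line 1: lst = [16, 11, 25, 4, 18]
After line 2 (append adds [95, 79, 84] as single element): lst = [16, 11, 25, 4, 18, [95, 79, 84]]
After line 3 (extend unpacks [57], adds 57): lst = [16, 11, 25, 4, 18, [95, 79, 84], 57]
After line 4: result = len(lst) = 7

7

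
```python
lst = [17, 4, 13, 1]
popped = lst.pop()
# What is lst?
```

[17, 4, 13]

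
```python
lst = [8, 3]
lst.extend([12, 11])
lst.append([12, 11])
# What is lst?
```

After line 1: lst = [8, 3]
After line 2 (extend unpacks [12, 11]): lst = [8, 3, 12, 11]
After line 3 (append adds [12, 11] as single element): lst = [8, 3, 12, 11, [12, 11]]

[8, 3, 12, 11, [12, 11]]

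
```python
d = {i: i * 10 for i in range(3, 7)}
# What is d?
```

{3: 30, 4: 40, 5: 50, 6: 60}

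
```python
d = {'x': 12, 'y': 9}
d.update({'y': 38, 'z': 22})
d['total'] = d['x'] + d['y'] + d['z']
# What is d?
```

After line 1: d = {'x': 12, 'y': 9}
After line 2 (y overwritten, z added): d = {'x': 12, 'y': 38, 'z': 22}
After line 3 (total = 12 + 38 + 22 = 72): d = {'x': 12, 'y': 38, 'z': 22, 'total': 72}

{'x': 12, 'y': 38, 'z': 22, 'total': 72}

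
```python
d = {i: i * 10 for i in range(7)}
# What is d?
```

{0: 0, 1: 10, 2: 20, 3: 30, 4: 40, 5: 50, 6: 60}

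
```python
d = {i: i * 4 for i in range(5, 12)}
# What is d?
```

{5: 20, 6: 24, 7: 28, 8: 32, 9: 36, 10: 40, 11: 44}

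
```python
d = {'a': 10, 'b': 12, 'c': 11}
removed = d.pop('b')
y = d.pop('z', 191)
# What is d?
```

After line 1: d = {'a': 10, 'b': 12, 'c': 11}
After line 2 (pop 'b' returns 12): d = {'a': 10, 'c': 11}, removed = 12
After line 3 (pop 'z' missing, returns default 191): d = {'a': 10, 'c': 11}, y = 191

{'a': 10, 'c': 11}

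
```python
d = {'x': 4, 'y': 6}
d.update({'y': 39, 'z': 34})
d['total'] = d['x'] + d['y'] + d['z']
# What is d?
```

After line 1: d = {'x': 4, 'y': 6}
After line 2 (y overwritten, z added): d = {'x': 4, 'y': 39, 'z': 34}
After line 3 (total = 4 + 39 + 34 = 77): d = {'x': 4, 'y': 39, 'z': 34, 'total': 77}

{'x': 4, 'y': 39, 'z': 34, 'total': 77}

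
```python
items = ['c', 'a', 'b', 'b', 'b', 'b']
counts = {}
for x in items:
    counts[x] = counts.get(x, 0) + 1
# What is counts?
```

Initial: counts = {}, items = ['c', 'a', 'b', 'b', 'b', 'b']
See 'c': counts = {'c': 1}
See 'a': counts = {'c': 1, 'a': 1}
See 'b': counts = {'c': 1, 'a': 1, 'b': 1}
See 'b': counts = {'c': 1, 'a': 1, 'b': 2}
See 'b': counts = {'c': 1, 'a': 1, 'b': 3}
See 'b': counts = {'c': 1, 'a': 1, 'b': 4}

{'c': 1, 'a': 1, 'b': 4}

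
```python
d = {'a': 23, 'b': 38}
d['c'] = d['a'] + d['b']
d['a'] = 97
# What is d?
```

After line 1: d = {'a': 23, 'b': 38}
After line 2 (d['c'] = 23 + 38): d = {'a': 23, 'b': 38, 'c': 61}
After line 3: d = {'a': 97, 'b': 38, 'c': 61}

{'a': 97, 'b': 38, 'c': 61}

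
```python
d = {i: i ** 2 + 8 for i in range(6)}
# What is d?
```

{0: 8, 1: 9, 2: 12, 3: 17, 4: 24, 5: 33}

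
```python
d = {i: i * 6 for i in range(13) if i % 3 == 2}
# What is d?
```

{2: 12, 5: 30, 8: 48, 11: 66}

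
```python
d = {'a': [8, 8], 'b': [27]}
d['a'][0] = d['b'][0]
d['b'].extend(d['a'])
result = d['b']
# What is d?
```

After line 1: d = {'a': [8, 8], 'b': [27]}
After line 2 (a[0] = b[0] = 27): d = {'a': [27, 8], 'b': [27]}
After line 3 (b.extend(a) appends [27, 8]): d = {'a': [27, 8], 'b': [27, 27, 8]}
After line 4: result = d['b'] = [27, 27, 8]

{'a': [27, 8], 'b': [27, 27, 8]}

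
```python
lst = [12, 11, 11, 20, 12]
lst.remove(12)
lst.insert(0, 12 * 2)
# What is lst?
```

After line 1: lst = [12, 11, 11, 20, 12]
After line 2 (remove first 12): lst = [11, 11, 20, 12]
After line 3 (insert 24 at index 0): lst = [24, 11, 11, 20, 12]

[24, 11, 11, 20, 12]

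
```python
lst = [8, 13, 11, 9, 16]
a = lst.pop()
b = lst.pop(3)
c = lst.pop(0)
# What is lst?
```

After line 1: lst = [8, 13, 11, 9, 16]
After line 2 (pop() -> a = 16): lst = [8, 13, 11, 9]
After line 3 (pop(3) -> b = 9): lst = [8, 13, 11]
After line 4 (pop(0) -> c = 8): lst = [13, 11]

[13, 11]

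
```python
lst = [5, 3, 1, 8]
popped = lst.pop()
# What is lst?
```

[5, 3, 1]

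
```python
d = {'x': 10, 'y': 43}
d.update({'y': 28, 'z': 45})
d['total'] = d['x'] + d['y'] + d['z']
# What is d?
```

After line 1: d = {'x': 10, 'y': 43}
After line 2 (y overwritten, z added): d = {'x': 10, 'y': 28, 'z': 45}
After line 3 (total = 10 + 28 + 45 = 83): d = {'x': 10, 'y': 28, 'z': 45, 'total': 83}

{'x': 10, 'y': 28, 'z': 45, 'total': 83}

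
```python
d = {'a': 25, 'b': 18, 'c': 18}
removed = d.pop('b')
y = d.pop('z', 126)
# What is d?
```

After line 1: d = {'a': 25, 'b': 18, 'c': 18}
After line 2 (pop 'b' returns 18): d = {'a': 25, 'c': 18}, removed = 18
After line 3 (pop 'z' missing, returns default 126): d = {'a': 25, 'c': 18}, y = 126

{'a': 25, 'c': 18}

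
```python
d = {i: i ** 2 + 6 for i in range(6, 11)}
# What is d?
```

{6: 42, 7: 55, 8: 70, 9: 87, 10: 106}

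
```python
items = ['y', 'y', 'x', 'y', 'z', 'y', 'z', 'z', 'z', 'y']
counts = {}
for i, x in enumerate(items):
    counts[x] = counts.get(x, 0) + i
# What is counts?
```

Initial: counts = {}, items = ['y', 'y', 'x', 'y', 'z', 'y', 'z', 'z', 'z', 'y']
i=0, x='y': counts = {'y': 0}
i=1, x='y': counts = {'y': 1}
i=2, x='x': counts = {'y': 1, 'x': 2}
i=3, x='y': counts = {'y': 4, 'x': 2}
i=4, x='z': counts = {'y': 4, 'x': 2, 'z': 4}
i=5, x='y': counts = {'y': 9, 'x': 2, 'z': 4}
i=6, x='z': counts = {'y': 9, 'x': 2, 'z': 10}
i=7, x='z': counts = {'y': 9, 'x': 2, 'z': 17}
i=8, x='z': counts = {'y': 9, 'x': 2, 'z': 25}
i=9, x='y': counts = {'y': 18, 'x': 2, 'z': 25}

{'y': 18, 'x': 2, 'z': 25}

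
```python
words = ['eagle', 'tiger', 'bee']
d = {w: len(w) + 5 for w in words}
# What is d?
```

{'eagle': 10, 'tiger': 10, 'bee': 8}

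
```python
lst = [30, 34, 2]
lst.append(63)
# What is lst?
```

[30, 34, 2, 63]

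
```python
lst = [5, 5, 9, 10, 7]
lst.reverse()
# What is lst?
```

[7, 10, 9, 5, 5]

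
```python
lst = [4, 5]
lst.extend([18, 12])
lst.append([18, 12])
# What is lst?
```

After line 1: lst = [4, 5]
After line 2 (extend unpacks [18, 12]): lst = [4, 5, 18, 12]
After line 3 (append adds [18, 12] as single element): lst = [4, 5, 18, 12, [18, 12]]

[4, 5, 18, 12, [18, 12]]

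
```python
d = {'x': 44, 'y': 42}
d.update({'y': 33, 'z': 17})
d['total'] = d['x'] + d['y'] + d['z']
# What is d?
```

After line 1: d = {'x': 44, 'y': 42}
After line 2 (y overwritten, z added): d = {'x': 44, 'y': 33, 'z': 17}
After line 3 (total = 44 + 33 + 17 = 94): d = {'x': 44, 'y': 33, 'z': 17, 'total': 94}

{'x': 44, 'y': 33, 'z': 17, 'total': 94}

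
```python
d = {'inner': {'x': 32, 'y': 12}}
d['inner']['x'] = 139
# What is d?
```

After line 1: d = {'inner': {'x': 32, 'y': 12}}
After line 2 (inner x overwritten): d = {'inner': {'x': 139, 'y': 12}}

{'inner': {'x': 139, 'y': 12}}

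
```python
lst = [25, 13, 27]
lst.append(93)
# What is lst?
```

[25, 13, 27, 93]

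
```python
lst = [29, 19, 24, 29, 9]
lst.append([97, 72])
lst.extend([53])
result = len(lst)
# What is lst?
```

After line 1: lst = [29, 19, 24, 29, 9]
After line 2 (append adds [97, 72] as single element): lst = [29, 19, 24, 29, 9, [97, 72]]
After line 3 (extend unpacks [53], adds 53): lst = [29, 19, 24, 29, 9, [97, 72], 53]
After line 4: result = len(lst) = 7

[29, 19, 24, 29, 9, [97, 72], 53]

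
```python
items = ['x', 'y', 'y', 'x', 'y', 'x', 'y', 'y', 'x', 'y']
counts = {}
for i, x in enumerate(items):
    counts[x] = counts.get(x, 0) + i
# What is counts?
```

Initial: counts = {}, items = ['x', 'y', 'y', 'x', 'y', 'x', 'y', 'y', 'x', 'y']
i=0, x='x': counts = {'x': 0}
i=1, x='y': counts = {'x': 0, 'y': 1}
i=2, x='y': counts = {'x': 0, 'y': 3}
i=3, x='x': counts = {'x': 3, 'y': 3}
i=4, x='y': counts = {'x': 3, 'y': 7}
i=5, x='x': counts = {'x': 8, 'y': 7}
i=6, x='y': counts = {'x': 8, 'y': 13}
i=7, x='y': counts = {'x': 8, 'y': 20}
i=8, x='x': counts = {'x': 16, 'y': 20}
i=9, x='y': counts = {'x': 16, 'y': 29}

{'x': 16, 'y': 29}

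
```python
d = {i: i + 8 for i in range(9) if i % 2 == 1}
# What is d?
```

{1: 9, 3: 11, 5: 13, 7: 15}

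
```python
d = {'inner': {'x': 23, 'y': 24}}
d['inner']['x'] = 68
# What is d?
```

After line 1: d = {'inner': {'x': 23, 'y': 24}}
After line 2 (inner x overwritten): d = {'inner': {'x': 68, 'y': 24}}

{'inner': {'x': 68, 'y': 24}}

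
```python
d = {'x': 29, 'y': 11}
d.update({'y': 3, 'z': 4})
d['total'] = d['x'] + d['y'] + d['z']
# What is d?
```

After line 1: d = {'x': 29, 'y': 11}
After line 2 (y overwritten, z added): d = {'x': 29, 'y': 3, 'z': 4}
After line 3 (total = 29 + 3 + 4 = 36): d = {'x': 29, 'y': 3, 'z': 4, 'total': 36}

{'x': 29, 'y': 3, 'z': 4, 'total': 36}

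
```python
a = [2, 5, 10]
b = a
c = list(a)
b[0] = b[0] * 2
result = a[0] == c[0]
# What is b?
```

After line 1: a = [2, 5, 10]
After line 2 (b = a, alias): a = [2, 5, 10], b = [2, 5, 10]
After line 3 (c = list(a) is a copy, new object): c = [2, 5, 10]
After line 4 (b[0] = 2 * 2 = 4; mutates shared a/b): a = b = [4, 5, 10], c = [2, 5, 10]
After line 5 (a[0] = 4, c[0] = 2; result = False)

[4, 5, 10]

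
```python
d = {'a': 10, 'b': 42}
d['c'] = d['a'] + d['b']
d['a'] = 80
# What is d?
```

After line 1: d = {'a': 10, 'b': 42}
After line 2 (d['c'] = 10 + 42): d = {'a': 10, 'b': 42, 'c': 52}
After line 3: d = {'a': 80, 'b': 42, 'c': 52}

{'a': 80, 'b': 42, 'c': 52}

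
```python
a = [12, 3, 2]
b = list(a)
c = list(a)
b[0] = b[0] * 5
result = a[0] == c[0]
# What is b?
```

After line 1: a = [12, 3, 2]
After line 2 (b = list(a), copy): a = [12, 3, 2], b = [12, 3, 2]
After line 3 (c = list(a) is a copy, new object): c = [12, 3, 2]
After line 4 (b[0] = 12 * 5 = 60; only b mutates (copy)): a = [12, 3, 2], b = [60, 3, 2], c = [12, 3, 2]
After line 5 (a[0] = 12, c[0] = 12; result = True)

[60, 3, 2]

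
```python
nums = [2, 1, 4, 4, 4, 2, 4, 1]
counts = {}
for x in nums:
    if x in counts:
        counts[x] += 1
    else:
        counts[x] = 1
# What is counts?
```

Initial: counts = {}, nums = [2, 1, 4, 4, 4, 2, 4, 1]
See 2: counts = {2: 1}
See 1: counts = {2: 1, 1: 1}
See 4: counts = {2: 1, 1: 1, 4: 1}
See 4: counts = {2: 1, 1: 1, 4: 2}
See 4: counts = {2: 1, 1: 1, 4: 3}
See 2: counts = {2: 2, 1: 1, 4: 3}
See 4: counts = {2: 2, 1: 1, 4: 4}
See 1: counts = {2: 2, 1: 2, 4: 4}

{2: 2, 1: 2, 4: 4}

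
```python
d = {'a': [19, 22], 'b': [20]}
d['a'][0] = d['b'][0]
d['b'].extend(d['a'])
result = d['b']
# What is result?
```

After line 1: d = {'a': [19, 22], 'b': [20]}
After line 2 (a[0] = b[0] = 20): d = {'a': [20, 22], 'b': [20]}
After line 3 (b.extend(a) appends [20, 22]): d = {'a': [20, 22], 'b': [20, 20, 22]}
After line 4: result = d['b'] = [20, 20, 22]

[20, 20, 22]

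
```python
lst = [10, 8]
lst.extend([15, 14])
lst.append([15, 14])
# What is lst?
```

After line 1: lst = [10, 8]
After line 2 (extend unpacks [15, 14]): lst = [10, 8, 15, 14]
After line 3 (append adds [15, 14] as single element): lst = [10, 8, 15, 14, [15, 14]]

[10, 8, 15, 14, [15, 14]]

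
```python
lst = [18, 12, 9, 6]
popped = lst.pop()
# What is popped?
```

6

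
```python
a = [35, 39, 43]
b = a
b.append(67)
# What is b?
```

After line 1: a = [35, 39, 43]
After line 2 (b = a is an alias, same object): a = [35, 39, 43], b = [35, 39, 43]
After line 3 (b.append mutates the shared list): a = [35, 39, 43, 67], b = [35, 39, 43, 67]

[35, 39, 43, 67]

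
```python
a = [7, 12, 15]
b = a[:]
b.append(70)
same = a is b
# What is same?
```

After line 1: a = [7, 12, 15]
After line 2 (b = a[:] is a shallow copy, new object): a = [7, 12, 15], b = [7, 12, 15]
After line 3 (append only mutates b): a = [7, 12, 15], b = [7, 12, 15, 70]
After line 4 (same = a is b; different objects -> False): same = False

False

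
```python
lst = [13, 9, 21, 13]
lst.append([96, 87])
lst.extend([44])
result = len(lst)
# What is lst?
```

After line 1: lst = [13, 9, 21, 13]
After line 2 (append adds [96, 87] as single element): lst = [13, 9, 21, 13, [96, 87]]
After line 3 (extend unpacks [44], adds 44): lst = [13, 9, 21, 13, [96, 87], 44]
After line 4: result = len(lst) = 6

[13, 9, 21, 13, [96, 87], 44]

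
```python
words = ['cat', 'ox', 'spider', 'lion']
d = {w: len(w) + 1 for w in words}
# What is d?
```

{'cat': 4, 'ox': 3, 'spider': 7, 'lion': 5}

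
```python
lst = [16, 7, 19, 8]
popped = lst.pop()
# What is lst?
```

[16, 7, 19]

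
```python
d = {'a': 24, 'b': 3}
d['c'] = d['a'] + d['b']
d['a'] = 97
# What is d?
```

After line 1: d = {'a': 24, 'b': 3}
After line 2 (d['c'] = 24 + 3): d = {'a': 24, 'b': 3, 'c': 27}
After line 3: d = {'a': 97, 'b': 3, 'c': 27}

{'a': 97, 'b': 3, 'c': 27}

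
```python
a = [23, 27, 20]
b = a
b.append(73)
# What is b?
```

After line 1: a = [23, 27, 20]
After line 2 (b = a is an alias, same object): a = [23, 27, 20], b = [23, 27, 20]
After line 3 (b.append mutates the shared list): a = [23, 27, 20, 73], b = [23, 27, 20, 73]

[23, 27, 20, 73]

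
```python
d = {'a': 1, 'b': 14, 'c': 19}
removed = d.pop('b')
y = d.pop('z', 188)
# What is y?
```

After line 1: d = {'a': 1, 'b': 14, 'c': 19}
After line 2 (pop 'b' returns 14): d = {'a': 1, 'c': 19}, removed = 14
After line 3 (pop 'z' missing, returns default 188): d = {'a': 1, 'c': 19}, y = 188

188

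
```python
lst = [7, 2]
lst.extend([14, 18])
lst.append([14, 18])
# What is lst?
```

After line 1: lst = [7, 2]
After line 2 (extend unpacks [14, 18]): lst = [7, 2, 14, 18]
After line 3 (append adds [14, 18] as single element): lst = [7, 2, 14, 18, [14, 18]]

[7, 2, 14, 18, [14, 18]]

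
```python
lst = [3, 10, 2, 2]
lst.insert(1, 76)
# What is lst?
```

[3, 76, 10, 2, 2]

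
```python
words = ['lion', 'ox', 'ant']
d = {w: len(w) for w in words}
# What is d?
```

{'lion': 4, 'ox': 2, 'ant': 3}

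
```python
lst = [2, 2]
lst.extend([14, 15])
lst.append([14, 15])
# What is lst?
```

After line 1: lst = [2, 2]
After line 2 (extend unpacks [14, 15]): lst = [2, 2, 14, 15]
After line 3 (append adds [14, 15] as single element): lst = [2, 2, 14, 15, [14, 15]]

[2, 2, 14, 15, [14, 15]]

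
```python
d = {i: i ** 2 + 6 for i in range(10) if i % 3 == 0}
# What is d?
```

{0: 6, 3: 15, 6: 42, 9: 87}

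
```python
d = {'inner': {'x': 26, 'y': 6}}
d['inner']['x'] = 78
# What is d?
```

After line 1: d = {'inner': {'x': 26, 'y': 6}}
After line 2 (inner x overwritten): d = {'inner': {'x': 78, 'y': 6}}

{'inner': {'x': 78, 'y': 6}}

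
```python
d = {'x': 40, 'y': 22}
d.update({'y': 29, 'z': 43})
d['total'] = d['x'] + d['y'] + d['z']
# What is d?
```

After line 1: d = {'x': 40, 'y': 22}
After line 2 (y overwritten, z added): d = {'x': 40, 'y': 29, 'z': 43}
After line 3 (total = 40 + 29 + 43 = 112): d = {'x': 40, 'y': 29, 'z': 43, 'total': 112}

{'x': 40, 'y': 29, 'z': 43, 'total': 112}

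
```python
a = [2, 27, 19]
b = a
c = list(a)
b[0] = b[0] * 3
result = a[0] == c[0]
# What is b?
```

After line 1: a = [2, 27, 19]
After line 2 (b = a, alias): a = [2, 27, 19], b = [2, 27, 19]
After line 3 (c = list(a) is a copy, new object): c = [2, 27, 19]
After line 4 (b[0] = 2 * 3 = 6; mutates shared a/b): a = b = [6, 27, 19], c = [2, 27, 19]
After line 5 (a[0] = 6, c[0] = 2; result = False)

[6, 27, 19]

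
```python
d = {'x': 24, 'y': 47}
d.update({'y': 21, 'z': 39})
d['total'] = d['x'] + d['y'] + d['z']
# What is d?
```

After line 1: d = {'x': 24, 'y': 47}
After line 2 (y overwritten, z added): d = {'x': 24, 'y': 21, 'z': 39}
After line 3 (total = 24 + 21 + 39 = 84): d = {'x': 24, 'y': 21, 'z': 39, 'total': 84}

{'x': 24, 'y': 21, 'z': 39, 'total': 84}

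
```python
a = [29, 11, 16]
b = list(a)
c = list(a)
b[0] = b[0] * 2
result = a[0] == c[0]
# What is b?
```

After line 1: a = [29, 11, 16]
After line 2 (b = list(a), copy): a = [29, 11, 16], b = [29, 11, 16]
After line 3 (c = list(a) is a copy, new object): c = [29, 11, 16]
After line 4 (b[0] = 29 * 2 = 58; only b mutates (copy)): a = [29, 11, 16], b = [58, 11, 16], c = [29, 11, 16]
After line 5 (a[0] = 29, c[0] = 29; result = True)

[58, 11, 16]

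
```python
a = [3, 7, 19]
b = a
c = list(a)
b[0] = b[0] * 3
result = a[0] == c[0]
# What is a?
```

After line 1: a = [3, 7, 19]
After line 2 (b = a, alias): a = [3, 7, 19], b = [3, 7, 19]
After line 3 (c = list(a) is a copy, new object): c = [3, 7, 19]
After line 4 (b[0] = 3 * 3 = 9; mutates shared a/b): a = b = [9, 7, 19], c = [3, 7, 19]
After line 5 (a[0] = 9, c[0] = 3; result = False)

[9, 7, 19]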